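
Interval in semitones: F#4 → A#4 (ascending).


Absolute semitone position = octave×12 + chromatic position
F#4: 4×12 + 6 = 54
A#4: 4×12 + 10 = 58
Difference = 58 - 54 = 4
= 4 semitones


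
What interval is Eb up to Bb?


Letter names: E → B spans 5 letter names → a 5th
Semitones: Eb → Bb = 7 half-steps
A 5th of 7 semitones is a perfect 5th
= perfect 5th


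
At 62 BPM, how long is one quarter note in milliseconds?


Reasoning:
One quarter-note beat = 60000 / BPM = 60000 / 62 ms
Duration = 60000 / 62
= 967.7 ms


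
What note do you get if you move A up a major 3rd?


Let's work it out.
major 3rd: 3 letter names, 4 semitones
Letter: A + 2 → C
Pitch: A + 4 semitones, spelled as a C → C#
= C#


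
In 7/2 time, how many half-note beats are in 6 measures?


Reasoning:
Time signature 7/2: the bottom number 2 means the half note gets one count
The top number 7 means 7 half-note beats per measure
Total = 7 × 6 measures
= 42 half-note beats


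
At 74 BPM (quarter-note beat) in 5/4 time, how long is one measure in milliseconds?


Solution.
Quarter-note beat duration = 60000 / 74 ms
Beats per measure (5/4) = 5
One measure = 5 × 60000 / 74 = 300000 / 74 ms
= 4054.1 ms


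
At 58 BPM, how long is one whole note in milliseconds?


One quarter-note beat = 60000 / BPM = 60000 / 58 ms
Whole note = 4 × quarter note
Duration = 4 × 60000 / 58 = 240000 / 58
= 4137.9 ms


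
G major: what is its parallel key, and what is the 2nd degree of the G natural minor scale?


Parallel keys share the same tonic but differ in mode
G major → parallel is G minor
G natural minor scale: G A Bb C D Eb F
= G minor; 2nd degree = A


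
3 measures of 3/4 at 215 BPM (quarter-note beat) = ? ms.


Let's work it out.
Quarter-note beat duration = 60000 / 215 ms
Beats per measure (3/4) = 3
One measure = 3 × 60000 / 215 = 180000 / 215 ms
3 measures = 3 × 180000 / 215 = 540000 / 215
= 2511.6 ms


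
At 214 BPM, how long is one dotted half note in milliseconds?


One quarter-note beat = 60000 / BPM = 60000 / 214 ms
Dotted half note = 3 × quarter note
Duration = 3 × 60000 / 214 = 180000 / 214
= 841.1 ms


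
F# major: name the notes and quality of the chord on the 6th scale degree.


F# major scale: F# G# A# B C# D# E#
Diatonic triad on degree 6 stacks scale notes 6, 1, 3: D# F# A#
D#→F# = 3 semitones; D#→A# = 7 semitones → minor triad
= D# F# A# (minor)


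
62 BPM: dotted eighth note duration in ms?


One quarter-note beat = 60000 / BPM = 60000 / 62 ms
Dotted eighth note = 3/4 × quarter note
Duration = 3/4 × 60000 / 62 = 45000 / 62
= 725.8 ms


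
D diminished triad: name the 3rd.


Diminished triad = root + minor 3rd (3 semitones) + diminished 5th (6 semitones)
A triad on D stacks thirds, so the chord tones use letter names D-F-A
Root: D
Minor 3rd above D: F
Diminished 5th above D: Ab
The 3rd = F


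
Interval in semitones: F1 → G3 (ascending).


Step by step:
Absolute semitone position = octave×12 + chromatic position
F1: 1×12 + 5 = 17
G3: 3×12 + 7 = 43
Difference = 43 - 17 = 26
= 26 semitones


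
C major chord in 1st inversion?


Root position: C E G
1st inversion: move root up an octave
Bass note: E
Notes (bottom to top) = E G C


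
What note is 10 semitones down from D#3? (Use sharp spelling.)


D#3: chromatic position 3 in octave 3 → absolute = 3×12 + 3 = 39
Transpose down 10: 39 - 10 = 29
29 = 2×12 + 5 → F in octave 2
Result = F2


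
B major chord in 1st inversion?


Root position: B D# F#
1st inversion: move root up an octave
Bass note: D#
Notes (bottom to top) = D# F# B


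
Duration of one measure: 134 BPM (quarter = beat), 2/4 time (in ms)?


Step by step:
Quarter-note beat duration = 60000 / 134 ms
Beats per measure (2/4) = 2
One measure = 2 × 60000 / 134 = 120000 / 134 ms
= 895.5 ms


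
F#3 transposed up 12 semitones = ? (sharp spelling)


Working:
F#3: chromatic position 6 in octave 3 → absolute = 3×12 + 6 = 42
Transpose up 12: 42 + 12 = 54
54 = 4×12 + 6 → F# in octave 4
Result = F#4


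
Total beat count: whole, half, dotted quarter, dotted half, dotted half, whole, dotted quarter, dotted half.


Working:
Beat values:
  whole = 4 beats
  half = 2 beats
  dotted quarter = 1.5 beats
  dotted half = 3 beats
  dotted half = 3 beats
  whole = 4 beats
  dotted quarter = 1.5 beats
  dotted half = 3 beats
Sum = 4 + 2 + 1.5 + 3 + 3 + 4 + 1.5 + 3
= 22 beats


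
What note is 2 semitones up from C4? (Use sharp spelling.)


C4: chromatic position 0 in octave 4 → absolute = 4×12 + 0 = 48
Transpose up 2: 48 + 2 = 50
50 = 4×12 + 2 → D in octave 4
Result = D4


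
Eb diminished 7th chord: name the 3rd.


Diminished 7th chord = root + minor 3rd + diminished 5th + diminished 7th
Seventh chords stack in thirds, so the letter names are E-G-B-D
Root: Eb
Minor 3rd above Eb: Gb
Diminished 5th above Eb: Bbb
Diminished 7th above Eb: Dbb
The 3rd = Gb


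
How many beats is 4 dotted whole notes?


Step by step:
Base whole note = 4 beats
Dot 1 adds half the previous value: +2
One dotted whole = 4 + 2 = 6
4 of them = 4 × 6 = 24
= 24 beats


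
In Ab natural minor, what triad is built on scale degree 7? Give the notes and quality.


Ab natural minor scale: Ab Bb Cb Db Eb Fb Gb
Diatonic triad on degree 7 stacks scale notes 7, 2, 4: Gb Bb Db
Gb→Bb = 4 semitones; Gb→Db = 7 semitones → major triad
= Gb Bb Db (major)


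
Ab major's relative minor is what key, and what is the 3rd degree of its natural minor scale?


Reasoning:
The relative minor shares the major's key signature and starts on its 6th degree
6th degree = a major 6th above the tonic; a major 6th above Ab is F
→ relative minor of Ab major is F minor
F natural minor scale: F G Ab Bb C Db Eb
= F minor; 3rd degree = Ab


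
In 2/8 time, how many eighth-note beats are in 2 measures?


Working:
Time signature 2/8: the bottom number 8 means the eighth note gets one count
The top number 2 means 2 eighth-note beats per measure
Total = 2 × 2 measures
= 4 eighth-note beats


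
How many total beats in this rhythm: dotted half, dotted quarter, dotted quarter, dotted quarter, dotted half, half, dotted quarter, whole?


Beat values:
  dotted half = 3 beats
  dotted quarter = 1.5 beats
  dotted quarter = 1.5 beats
  dotted quarter = 1.5 beats
  dotted half = 3 beats
  half = 2 beats
  dotted quarter = 1.5 beats
  whole = 4 beats
Sum = 3 + 1.5 + 1.5 + 1.5 + 3 + 2 + 1.5 + 4
= 18 beats


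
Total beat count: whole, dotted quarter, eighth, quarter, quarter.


Beat values:
  whole = 4 beats
  dotted quarter = 1.5 beats
  eighth = 0.5 beats
  quarter = 1 beat
  quarter = 1 beat
Sum = 4 + 1.5 + 0.5 + 1 + 1
= 8 beats


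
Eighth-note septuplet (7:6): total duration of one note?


Septuplet: 7 notes occupy the space of 6 eighth notes
Space = 6 × 1/2 = 3 beats
Each septuplet note = 3 / 7 = 3/7 beats
= 3/7 beats


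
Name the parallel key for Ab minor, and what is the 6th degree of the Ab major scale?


Reasoning:
Parallel keys share the same tonic but differ in mode
Ab minor → parallel is Ab major
Ab major scale: Ab Bb C Db Eb F G
= Ab major; 6th degree = F


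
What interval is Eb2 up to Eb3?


Working:
Letter names: E → E spans 8 letter names → an octave
Semitones: Eb2 → Eb3 = 12 half-steps
An octave of 12 semitones is a perfect octave
= perfect octave


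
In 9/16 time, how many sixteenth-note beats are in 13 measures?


Solution.
Time signature 9/16: the bottom number 16 means the sixteenth note gets one count
The top number 9 means 9 sixteenth-note beats per measure
Total = 9 × 13 measures
= 117 sixteenth-note beats


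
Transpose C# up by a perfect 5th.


Step by step:
perfect 5th: 5 letter names, 7 semitones
Letter: C + 4 → G
Pitch: C# + 7 semitones, spelled as a G → G#
= G#


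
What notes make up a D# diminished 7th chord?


Diminished 7th chord = root + minor 3rd + diminished 5th + diminished 7th
Seventh chords stack in thirds, so the letter names are D-F-A-C
Root: D#
Minor 3rd above D#: F#
Diminished 5th above D#: A
Diminished 7th above D#: C
Chord = D# F# A C


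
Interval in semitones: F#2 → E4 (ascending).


Solution.
Absolute semitone position = octave×12 + chromatic position
F#2: 2×12 + 6 = 30
E4: 4×12 + 4 = 52
Difference = 52 - 30 = 22
= 22 semitones


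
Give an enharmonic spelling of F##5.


Solution.
Enharmonic notes sound the same pitch but are spelled with different letter names
F## and G name the same pitch class
= G5


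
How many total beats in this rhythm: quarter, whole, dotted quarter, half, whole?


Solution.
Beat values:
  quarter = 1 beat
  whole = 4 beats
  dotted quarter = 1.5 beats
  half = 2 beats
  whole = 4 beats
Sum = 1 + 4 + 1.5 + 2 + 4
= 12.5 beats


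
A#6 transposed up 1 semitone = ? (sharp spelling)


Solution.
A#6: chromatic position 10 in octave 6 → absolute = 6×12 + 10 = 82
Transpose up 1: 82 + 1 = 83
83 = 6×12 + 11 → B in octave 6
Result = B6


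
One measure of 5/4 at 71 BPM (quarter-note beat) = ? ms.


Quarter-note beat duration = 60000 / 71 ms
Beats per measure (5/4) = 5
One measure = 5 × 60000 / 71 = 300000 / 71 ms
= 4225.4 ms


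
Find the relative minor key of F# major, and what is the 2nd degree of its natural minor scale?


Step by step:
The relative minor shares the major's key signature and starts on its 6th degree
6th degree = a major 6th above the tonic; a major 6th above F# is D#
→ relative minor of F# major is D# minor
D# natural minor scale: D# E# F# G# A# B C#
= D# minor; 2nd degree = E#


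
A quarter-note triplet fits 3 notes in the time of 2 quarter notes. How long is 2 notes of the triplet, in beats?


Triplet: 3 notes occupy the space of 2 quarter notes
Space = 2 × 1 = 2 beats
Each triplet note = 2 / 3 = 2/3 beats
2 notes = 2 × 2/3 = 4/3
= 4/3 beats


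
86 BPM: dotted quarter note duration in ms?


Reasoning:
One quarter-note beat = 60000 / BPM = 60000 / 86 ms
Dotted quarter note = 3/2 × quarter note
Duration = 3/2 × 60000 / 86 = 90000 / 86
= 1046.5 ms


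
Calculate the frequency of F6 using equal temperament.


f = 440 × 2^(n/12) where n = semitones from A4
F6: 20 semitones from A4
f = 440 × 2^(20/12)
f = 1396.91 Hz


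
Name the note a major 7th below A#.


A 7th spans 7 letter names, so from A we land on B
A major 7th = 11 semitones below A#
Spell B at that pitch: B
= B


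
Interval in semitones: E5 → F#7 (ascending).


Let's work it out.
Absolute semitone position = octave×12 + chromatic position
E5: 5×12 + 4 = 64
F#7: 7×12 + 6 = 90
Difference = 90 - 64 = 26
= 26 semitones


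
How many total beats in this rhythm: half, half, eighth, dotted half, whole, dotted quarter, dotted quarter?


Solution.
Beat values:
  half = 2 beats
  half = 2 beats
  eighth = 0.5 beats
  dotted half = 3 beats
  whole = 4 beats
  dotted quarter = 1.5 beats
  dotted quarter = 1.5 beats
Sum = 2 + 2 + 0.5 + 3 + 4 + 1.5 + 1.5
= 14.5 beats


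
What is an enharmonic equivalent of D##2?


Working:
Enharmonic notes sound the same pitch but are spelled with different letter names
D## and E name the same pitch class
= E2


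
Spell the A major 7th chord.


Solution.
Major 7th chord = root + major 3rd + perfect 5th + major 7th
Seventh chords stack in thirds, so the letter names are A-C-E-G
Root: A
Major 3rd above A: C#
Perfect 5th above A: E
Major 7th above A: G#
Chord = A C# E G#


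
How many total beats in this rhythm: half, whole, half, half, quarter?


Step by step:
Beat values:
  half = 2 beats
  whole = 4 beats
  half = 2 beats
  half = 2 beats
  quarter = 1 beat
Sum = 2 + 4 + 2 + 2 + 1
= 11 beats


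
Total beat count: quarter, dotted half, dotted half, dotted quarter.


Working:
Beat values:
  quarter = 1 beat
  dotted half = 3 beats
  dotted half = 3 beats
  dotted quarter = 1.5 beats
Sum = 1 + 3 + 3 + 1.5
= 8.5 beats


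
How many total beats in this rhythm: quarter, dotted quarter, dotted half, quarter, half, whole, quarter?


Beat values:
  quarter = 1 beat
  dotted quarter = 1.5 beats
  dotted half = 3 beats
  quarter = 1 beat
  half = 2 beats
  whole = 4 beats
  quarter = 1 beat
Sum = 1 + 1.5 + 3 + 1 + 2 + 4 + 1
= 13.5 beats


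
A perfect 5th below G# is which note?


Reasoning:
A 5th spans 5 letter names, so from G we land on C
A perfect 5th = 7 semitones below G#
Spell C at that pitch: C#
= C#


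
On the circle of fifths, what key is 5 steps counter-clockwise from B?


Each counter-clockwise step moves down a perfect 5th (= up a perfect 4th)
From B: B → E → A → D → G → C
= C


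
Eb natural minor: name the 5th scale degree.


Let's work it out.
Natural minor scale pattern: W-H-W-W-H-W-W (2-1-2-2-1-2-2 semitones)
Starting from Eb:
  Eb + 2 semitones → F
  F + 1 semitone → Gb
  Gb + 2 semitones → Ab
  Ab + 2 semitones → Bb
  Bb + 1 semitone → Cb
  Cb + 2 semitones → Db
  Db + 2 semitones → Eb
Scale: Eb F Gb Ab Bb Cb Db
Degree 5 = Bb


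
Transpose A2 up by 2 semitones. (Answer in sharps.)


A2: chromatic position 9 in octave 2 → absolute = 2×12 + 9 = 33
Transpose up 2: 33 + 2 = 35
35 = 2×12 + 11 → B in octave 2
Result = B2


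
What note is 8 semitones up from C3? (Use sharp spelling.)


Working:
C3: chromatic position 0 in octave 3 → absolute = 3×12 + 0 = 36
Transpose up 8: 36 + 8 = 44
44 = 3×12 + 8 → G# in octave 3
Result = G#3


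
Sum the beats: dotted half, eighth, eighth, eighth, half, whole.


Solution.
Beat values:
  dotted half = 3 beats
  eighth = 0.5 beats
  eighth = 0.5 beats
  eighth = 0.5 beats
  half = 2 beats
  whole = 4 beats
Sum = 3 + 0.5 + 0.5 + 0.5 + 2 + 4
= 10.5 beats


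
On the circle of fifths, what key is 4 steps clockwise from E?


Each clockwise step on the circle of fifths moves up a perfect 5th
From E: E → B → F#/Gb → Db → Ab
= Ab


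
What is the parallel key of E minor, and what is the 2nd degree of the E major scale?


Working:
Parallel keys share the same tonic but differ in mode
E minor → parallel is E major
E major scale: E F# G# A B C# D#
= E major; 2nd degree = F#


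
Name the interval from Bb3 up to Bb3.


Let's work it out.
Letter names: B → B spans 1 letter name → a unison
Semitones: Bb3 → Bb3 = 0 half-steps
A unison of 0 semitones is a perfect unison
= perfect unison


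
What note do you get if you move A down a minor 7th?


minor 7th: 7 letter names, 10 semitones
Letter: A - 6 → B
Pitch: A - 10 semitones, spelled as a B → B
= B


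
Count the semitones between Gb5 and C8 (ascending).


Reasoning:
Absolute semitone position = octave×12 + chromatic position
Gb5: 5×12 + 6 = 66
C8: 8×12 + 0 = 96
Difference = 96 - 66 = 30
= 30 semitones


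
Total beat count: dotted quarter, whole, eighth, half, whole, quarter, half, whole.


Working:
Beat values:
  dotted quarter = 1.5 beats
  whole = 4 beats
  eighth = 0.5 beats
  half = 2 beats
  whole = 4 beats
  quarter = 1 beat
  half = 2 beats
  whole = 4 beats
Sum = 1.5 + 4 + 0.5 + 2 + 4 + 1 + 2 + 4
= 19 beats


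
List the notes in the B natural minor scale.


Working:
Natural minor scale pattern: W-H-W-W-H-W-W (2-1-2-2-1-2-2 semitones)
Starting from B:
  B + 2 semitones → C#
  C# + 1 semitone → D
  D + 2 semitones → E
  E + 2 semitones → F#
  F# + 1 semitone → G
  G + 2 semitones → A
  A + 2 semitones → B
Scale = B C# D E F# G A


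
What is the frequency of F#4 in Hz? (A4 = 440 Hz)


Working:
f = 440 × 2^(n/12) where n = semitones from A4
F#4: -3 semitones from A4
f = 440 × 2^(-3/12)
f = 369.99 Hz


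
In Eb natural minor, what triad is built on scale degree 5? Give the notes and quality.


Eb natural minor scale: Eb F Gb Ab Bb Cb Db
Diatonic triad on degree 5 stacks scale notes 5, 7, 2: Bb Db F
Bb→Db = 3 semitones; Bb→F = 7 semitones → minor triad
= Bb Db F (minor)


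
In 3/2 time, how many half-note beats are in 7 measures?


Working:
Time signature 3/2: the bottom number 2 means the half note gets one count
The top number 3 means 3 half-note beats per measure
Total = 3 × 7 measures
= 21 half-note beats


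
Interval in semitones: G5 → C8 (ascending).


Solution.
Absolute semitone position = octave×12 + chromatic position
G5: 5×12 + 7 = 67
C8: 8×12 + 0 = 96
Difference = 96 - 67 = 29
= 29 semitones


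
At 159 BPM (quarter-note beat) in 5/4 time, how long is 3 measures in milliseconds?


Quarter-note beat duration = 60000 / 159 ms
Beats per measure (5/4) = 5
One measure = 5 × 60000 / 159 = 300000 / 159 ms
3 measures = 3 × 300000 / 159 = 900000 / 159
= 5660.4 ms


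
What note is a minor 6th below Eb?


A 6th spans 6 letter names, so from E we land on G
A minor 6th = 8 semitones below Eb
Spell G at that pitch: G
= G


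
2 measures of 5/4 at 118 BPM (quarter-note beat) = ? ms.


Let's work it out.
Quarter-note beat duration = 60000 / 118 ms
Beats per measure (5/4) = 5
One measure = 5 × 60000 / 118 = 300000 / 118 ms
2 measures = 2 × 300000 / 118 = 600000 / 118
= 5084.7 ms


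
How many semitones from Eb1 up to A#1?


Step by step:
Absolute semitone position = octave×12 + chromatic position
Eb1: 1×12 + 3 = 15
A#1: 1×12 + 10 = 22
Difference = 22 - 15 = 7
= 7 semitones


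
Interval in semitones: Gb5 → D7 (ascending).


Reasoning:
Absolute semitone position = octave×12 + chromatic position
Gb5: 5×12 + 6 = 66
D7: 7×12 + 2 = 86
Difference = 86 - 66 = 20
= 20 semitones


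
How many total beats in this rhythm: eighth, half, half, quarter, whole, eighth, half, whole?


Beat values:
  eighth = 0.5 beats
  half = 2 beats
  half = 2 beats
  quarter = 1 beat
  whole = 4 beats
  eighth = 0.5 beats
  half = 2 beats
  whole = 4 beats
Sum = 0.5 + 2 + 2 + 1 + 4 + 0.5 + 2 + 4
= 16 beats


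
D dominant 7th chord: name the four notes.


Dominant 7th chord = root + major 3rd + perfect 5th + minor 7th
Seventh chords stack in thirds, so the letter names are D-F-A-C
Root: D
Major 3rd above D: F#
Perfect 5th above D: A
Minor 7th above D: C
Chord = D F# A C


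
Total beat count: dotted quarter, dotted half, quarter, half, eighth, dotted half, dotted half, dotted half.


Step by step:
Beat values:
  dotted quarter = 1.5 beats
  dotted half = 3 beats
  quarter = 1 beat
  half = 2 beats
  eighth = 0.5 beats
  dotted half = 3 beats
  dotted half = 3 beats
  dotted half = 3 beats
Sum = 1.5 + 3 + 1 + 2 + 0.5 + 3 + 3 + 3
= 17 beats


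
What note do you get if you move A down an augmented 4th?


Let's work it out.
augmented 4th: 4 letter names, 6 semitones
Letter: A - 3 → E
Pitch: A - 6 semitones, spelled as an E → Eb
= Eb


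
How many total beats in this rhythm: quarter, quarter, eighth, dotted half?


Reasoning:
Beat values:
  quarter = 1 beat
  quarter = 1 beat
  eighth = 0.5 beats
  dotted half = 3 beats
Sum = 1 + 1 + 0.5 + 3
= 5.5 beats


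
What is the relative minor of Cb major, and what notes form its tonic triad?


Working:
The relative minor shares the major's key signature and starts on its 6th degree
6th degree = a major 6th above the tonic; a major 6th above Cb is Ab
→ relative minor of Cb major is Ab minor
Tonic triad of Ab minor = root + minor 3rd + perfect 5th = Ab Cb Eb
= Ab minor; triad = Ab Cb Eb


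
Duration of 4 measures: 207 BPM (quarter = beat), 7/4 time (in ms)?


Let's work it out.
Quarter-note beat duration = 60000 / 207 ms
Beats per measure (7/4) = 7
One measure = 7 × 60000 / 207 = 420000 / 207 ms
4 measures = 4 × 420000 / 207 = 1680000 / 207
= 8115.9 ms


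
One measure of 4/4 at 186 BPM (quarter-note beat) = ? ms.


Reasoning:
Quarter-note beat duration = 60000 / 186 ms
Beats per measure (4/4) = 4
One measure = 4 × 60000 / 186 = 240000 / 186 ms
= 1290.3 ms


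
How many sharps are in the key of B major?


Solution.
Sharp major keys follow the circle of fifths: C(0), G(1), D(2), A(3), E(4), B(5), F#(6), C#(7)
B major has 5 sharps
Order of sharps: F# C# G# D# A# E# B# → first 5: F#, C#, G#, D#, A#
= 5 sharps


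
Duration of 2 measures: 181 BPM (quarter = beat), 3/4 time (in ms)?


Quarter-note beat duration = 60000 / 181 ms
Beats per measure (3/4) = 3
One measure = 3 × 60000 / 181 = 180000 / 181 ms
2 measures = 2 × 180000 / 181 = 360000 / 181
= 1989.0 ms


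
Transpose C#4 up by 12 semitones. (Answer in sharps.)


Let's work it out.
C#4: chromatic position 1 in octave 4 → absolute = 4×12 + 1 = 49
Transpose up 12: 49 + 12 = 61
61 = 5×12 + 1 → C# in octave 5
Result = C#5


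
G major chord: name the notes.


Reasoning:
Major triad = root + major 3rd (4 semitones) + perfect 5th (7 semitones)
A triad on G stacks thirds, so the chord tones use letter names G-B-D
Root: G
Major 3rd above G: B
Perfect 5th above G: D
Chord = G B D


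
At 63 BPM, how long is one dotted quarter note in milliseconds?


Working:
One quarter-note beat = 60000 / BPM = 60000 / 63 ms
Dotted quarter note = 3/2 × quarter note
Duration = 3/2 × 60000 / 63 = 90000 / 63
= 1428.6 ms


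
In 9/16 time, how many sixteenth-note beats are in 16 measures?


Time signature 9/16: the bottom number 16 means the sixteenth note gets one count
The top number 9 means 9 sixteenth-note beats per measure
Total = 9 × 16 measures
= 144 sixteenth-note beats


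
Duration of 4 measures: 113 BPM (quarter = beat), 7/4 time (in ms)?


Working:
Quarter-note beat duration = 60000 / 113 ms
Beats per measure (7/4) = 7
One measure = 7 × 60000 / 113 = 420000 / 113 ms
4 measures = 4 × 420000 / 113 = 1680000 / 113
= 14867.3 ms


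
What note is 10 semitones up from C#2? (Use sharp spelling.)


Step by step:
C#2: chromatic position 1 in octave 2 → absolute = 2×12 + 1 = 25
Transpose up 10: 25 + 10 = 35
35 = 2×12 + 11 → B in octave 2
Result = B2


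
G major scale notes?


Major scale pattern: W-W-H-W-W-W-H (2-2-1-2-2-2-1 semitones)
Starting from G:
  G + 2 semitones → A
  A + 2 semitones → B
  B + 1 semitone → C
  C + 2 semitones → D
  D + 2 semitones → E
  E + 2 semitones → F#
  F# + 1 semitone → G
Scale = G A B C D E F#


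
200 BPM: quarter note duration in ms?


Step by step:
One quarter-note beat = 60000 / BPM = 60000 / 200 ms
Duration = 60000 / 200
= 300.0 ms


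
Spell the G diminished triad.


Step by step:
Diminished triad = root + minor 3rd (3 semitones) + diminished 5th (6 semitones)
A triad on G stacks thirds, so the chord tones use letter names G-B-D
Root: G
Minor 3rd above G: Bb
Diminished 5th above G: Db
Chord = G Bb Db


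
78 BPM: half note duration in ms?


One quarter-note beat = 60000 / BPM = 60000 / 78 ms
Half note = 2 × quarter note
Duration = 2 × 60000 / 78 = 120000 / 78
= 1538.5 ms


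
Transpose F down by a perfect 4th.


Solution.
perfect 4th: 4 letter names, 5 semitones
Letter: F - 3 → C
Pitch: F - 5 semitones, spelled as a C → C
= C


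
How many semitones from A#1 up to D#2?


Reasoning:
Absolute semitone position = octave×12 + chromatic position
A#1: 1×12 + 10 = 22
D#2: 2×12 + 3 = 27
Difference = 27 - 22 = 5
= 5 semitones


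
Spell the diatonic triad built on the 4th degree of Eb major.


Reasoning:
Eb major scale: Eb F G Ab Bb C D
Diatonic triad on degree 4 stacks scale notes 4, 6, 1: Ab C Eb
Ab→C = 4 semitones; Ab→Eb = 7 semitones → major triad
= Ab C Eb (major)


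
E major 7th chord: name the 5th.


Working:
Major 7th chord = root + major 3rd + perfect 5th + major 7th
Seventh chords stack in thirds, so the letter names are E-G-B-D
Root: E
Major 3rd above E: G#
Perfect 5th above E: B
Major 7th above E: D#
The 5th = B


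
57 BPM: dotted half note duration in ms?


Let's work it out.
One quarter-note beat = 60000 / BPM = 60000 / 57 ms
Dotted half note = 3 × quarter note
Duration = 3 × 60000 / 57 = 180000 / 57
= 3157.9 ms


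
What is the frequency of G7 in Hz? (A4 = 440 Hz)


f = 440 × 2^(n/12) where n = semitones from A4
G7: 34 semitones from A4
f = 440 × 2^(34/12)
f = 3135.96 Hz


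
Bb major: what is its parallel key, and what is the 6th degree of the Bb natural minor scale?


Let's work it out.
Parallel keys share the same tonic but differ in mode
Bb major → parallel is Bb minor
Bb natural minor scale: Bb C Db Eb F Gb Ab
= Bb minor; 6th degree = Gb


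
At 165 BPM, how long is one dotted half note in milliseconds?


One quarter-note beat = 60000 / BPM = 60000 / 165 ms
Dotted half note = 3 × quarter note
Duration = 3 × 60000 / 165 = 180000 / 165
= 1090.9 ms


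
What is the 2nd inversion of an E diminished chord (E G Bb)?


Let's work it out.
Root position: E G Bb
2nd inversion: move root and 3rd up an octave
Bass note: Bb
Notes (bottom to top) = Bb E G


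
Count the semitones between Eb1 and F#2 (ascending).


Let's work it out.
Absolute semitone position = octave×12 + chromatic position
Eb1: 1×12 + 3 = 15
F#2: 2×12 + 6 = 30
Difference = 30 - 15 = 15
= 15 semitones


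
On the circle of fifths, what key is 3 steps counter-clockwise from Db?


Each counter-clockwise step moves down a perfect 5th (= up a perfect 4th)
From Db: Db → F#/Gb → B → E
= E


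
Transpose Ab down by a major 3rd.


Working:
major 3rd: 3 letter names, 4 semitones
Letter: A - 2 → F
Pitch: Ab - 4 semitones, spelled as an F → Fb
= Fb


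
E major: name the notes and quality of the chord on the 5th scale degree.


Let's work it out.
E major scale: E F# G# A B C# D#
Diatonic triad on degree 5 stacks scale notes 5, 7, 2: B D# F#
B→D# = 4 semitones; B→F# = 7 semitones → major triad
= B D# F# (major)


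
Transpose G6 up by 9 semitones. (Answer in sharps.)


Let's work it out.
G6: chromatic position 7 in octave 6 → absolute = 6×12 + 7 = 79
Transpose up 9: 79 + 9 = 88
88 = 7×12 + 4 → E in octave 7
Result = E7


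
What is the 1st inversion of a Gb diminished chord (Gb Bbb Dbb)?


Reasoning:
Root position: Gb Bbb Dbb
1st inversion: move root up an octave
Bass note: Bbb
Notes (bottom to top) = Bbb Dbb Gb


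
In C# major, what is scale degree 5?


Let's work it out.
Major scale pattern: W-W-H-W-W-W-H (2-2-1-2-2-2-1 semitones)
Starting from C#:
  C# + 2 semitones → D#
  D# + 2 semitones → E#
  E# + 1 semitone → F#
  F# + 2 semitones → G#
  G# + 2 semitones → A#
  A# + 2 semitones → B#
  B# + 1 semitone → C#
Scale: C# D# E# F# G# A# B#
Degree 5 = G#


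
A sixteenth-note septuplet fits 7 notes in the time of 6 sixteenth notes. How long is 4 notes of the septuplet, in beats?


Working:
Septuplet: 7 notes occupy the space of 6 sixteenth notes
Space = 6 × 1/4 = 3/2 beats
Each septuplet note = 3/2 / 7 = 3/14 beats
4 notes = 4 × 3/14 = 6/7
= 6/7 beats


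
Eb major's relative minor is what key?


Step by step:
The relative minor shares the major's key signature and starts on its 6th degree
6th degree = a major 6th above the tonic; a major 6th above Eb is C
→ relative minor of Eb major is C minor
= C minor


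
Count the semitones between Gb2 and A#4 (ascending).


Absolute semitone position = octave×12 + chromatic position
Gb2: 2×12 + 6 = 30
A#4: 4×12 + 10 = 58
Difference = 58 - 30 = 28
= 28 semitones


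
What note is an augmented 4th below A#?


Solution.
A 4th spans 4 letter names, so from A we land on E
An augmented 4th = 6 semitones below A#
Spell E at that pitch: E
= E


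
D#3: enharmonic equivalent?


Enharmonic notes sound the same pitch but are spelled with different letter names
D# and Eb name the same pitch class
= Eb3


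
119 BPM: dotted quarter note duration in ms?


One quarter-note beat = 60000 / BPM = 60000 / 119 ms
Dotted quarter note = 3/2 × quarter note
Duration = 3/2 × 60000 / 119 = 90000 / 119
= 756.3 ms


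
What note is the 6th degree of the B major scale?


Let's work it out.
Major scale pattern: W-W-H-W-W-W-H (2-2-1-2-2-2-1 semitones)
Starting from B:
  B + 2 semitones → C#
  C# + 2 semitones → D#
  D# + 1 semitone → E
  E + 2 semitones → F#
  F# + 2 semitones → G#
  G# + 2 semitones → A#
  A# + 1 semitone → B
Scale: B C# D# E F# G# A#
Degree 6 = G#


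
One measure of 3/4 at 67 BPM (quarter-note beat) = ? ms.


Quarter-note beat duration = 60000 / 67 ms
Beats per measure (3/4) = 3
One measure = 3 × 60000 / 67 = 180000 / 67 ms
= 2686.6 ms


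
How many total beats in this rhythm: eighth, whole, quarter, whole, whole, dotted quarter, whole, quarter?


Working:
Beat values:
  eighth = 0.5 beats
  whole = 4 beats
  quarter = 1 beat
  whole = 4 beats
  whole = 4 beats
  dotted quarter = 1.5 beats
  whole = 4 beats
  quarter = 1 beat
Sum = 0.5 + 4 + 1 + 4 + 4 + 1.5 + 4 + 1
= 20 beats


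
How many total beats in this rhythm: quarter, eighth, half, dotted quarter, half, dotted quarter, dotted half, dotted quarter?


Reasoning:
Beat values:
  quarter = 1 beat
  eighth = 0.5 beats
  half = 2 beats
  dotted quarter = 1.5 beats
  half = 2 beats
  dotted quarter = 1.5 beats
  dotted half = 3 beats
  dotted quarter = 1.5 beats
Sum = 1 + 0.5 + 2 + 1.5 + 2 + 1.5 + 3 + 1.5
= 13 beats


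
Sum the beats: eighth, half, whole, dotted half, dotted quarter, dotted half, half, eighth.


Working:
Beat values:
  eighth = 0.5 beats
  half = 2 beats
  whole = 4 beats
  dotted half = 3 beats
  dotted quarter = 1.5 beats
  dotted half = 3 beats
  half = 2 beats
  eighth = 0.5 beats
Sum = 0.5 + 2 + 4 + 3 + 1.5 + 3 + 2 + 0.5
= 16.5 beats


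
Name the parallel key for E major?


Step by step:
Parallel keys share the same tonic but differ in mode
E major → parallel is E minor
= E minor


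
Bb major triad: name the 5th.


Reasoning:
Major triad = root + major 3rd (4 semitones) + perfect 5th (7 semitones)
A triad on Bb stacks thirds, so the chord tones use letter names B-D-F
Root: Bb
Major 3rd above Bb: D
Perfect 5th above Bb: F
The 5th = F


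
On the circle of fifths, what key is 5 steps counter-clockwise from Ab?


Let's work it out.
Each counter-clockwise step moves down a perfect 5th (= up a perfect 4th)
From Ab: Ab → Db → F#/Gb → B → E → A
= A


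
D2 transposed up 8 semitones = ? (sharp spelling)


D2: chromatic position 2 in octave 2 → absolute = 2×12 + 2 = 26
Transpose up 8: 26 + 8 = 34
34 = 2×12 + 10 → A# in octave 2
Result = A#2


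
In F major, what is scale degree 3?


Step by step:
Major scale pattern: W-W-H-W-W-W-H (2-2-1-2-2-2-1 semitones)
Starting from F:
  F + 2 semitones → G
  G + 2 semitones → A
  A + 1 semitone → Bb
  Bb + 2 semitones → C
  C + 2 semitones → D
  D + 2 semitones → E
  E + 1 semitone → F
Scale: F G A Bb C D E
Degree 3 = A


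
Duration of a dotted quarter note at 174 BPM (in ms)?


One quarter-note beat = 60000 / BPM = 60000 / 174 ms
Dotted quarter note = 3/2 × quarter note
Duration = 3/2 × 60000 / 174 = 90000 / 174
= 517.2 ms


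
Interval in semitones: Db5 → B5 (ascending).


Step by step:
Absolute semitone position = octave×12 + chromatic position
Db5: 5×12 + 1 = 61
B5: 5×12 + 11 = 71
Difference = 71 - 61 = 10
= 10 semitones


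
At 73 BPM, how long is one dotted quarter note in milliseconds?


One quarter-note beat = 60000 / BPM = 60000 / 73 ms
Dotted quarter note = 3/2 × quarter note
Duration = 3/2 × 60000 / 73 = 90000 / 73
= 1232.9 ms


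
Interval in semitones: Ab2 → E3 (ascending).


Solution.
Absolute semitone position = octave×12 + chromatic position
Ab2: 2×12 + 8 = 32
E3: 3×12 + 4 = 40
Difference = 40 - 32 = 8
= 8 semitones


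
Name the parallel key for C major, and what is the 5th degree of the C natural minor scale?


Solution.
Parallel keys share the same tonic but differ in mode
C major → parallel is C minor
C natural minor scale: C D Eb F G Ab Bb
= C minor; 5th degree = G


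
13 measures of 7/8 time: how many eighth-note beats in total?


Time signature 7/8: the bottom number 8 means the eighth note gets one count
The top number 7 means 7 eighth-note beats per measure
Total = 7 × 13 measures
= 91 eighth-note beats


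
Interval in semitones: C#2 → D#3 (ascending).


Let's work it out.
Absolute semitone position = octave×12 + chromatic position
C#2: 2×12 + 1 = 25
D#3: 3×12 + 3 = 39
Difference = 39 - 25 = 14
= 14 semitones


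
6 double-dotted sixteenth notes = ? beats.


Base sixteenth note = 1/4 beats
Dot 1 adds half the previous value: +1/8
Dot 2 adds half the previous value: +1/16
One double-dotted sixteenth = 1/4 + 1/8 + 1/16 = 7/16
6 of them = 6 × 7/16 = 21/8
= 21/8 beats


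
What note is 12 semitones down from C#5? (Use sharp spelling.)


C#5: chromatic position 1 in octave 5 → absolute = 5×12 + 1 = 61
Transpose down 12: 61 - 12 = 49
49 = 4×12 + 1 → C# in octave 4
Result = C#4


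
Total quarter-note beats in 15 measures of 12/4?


Time signature 12/4: the bottom number 4 means the quarter note gets one count
The top number 12 means 12 quarter-note beats per measure
Total = 12 × 15 measures
= 180 quarter-note beats


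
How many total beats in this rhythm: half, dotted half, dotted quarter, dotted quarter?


Step by step:
Beat values:
  half = 2 beats
  dotted half = 3 beats
  dotted quarter = 1.5 beats
  dotted quarter = 1.5 beats
Sum = 2 + 3 + 1.5 + 1.5
= 8 beats


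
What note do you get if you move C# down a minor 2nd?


Let's work it out.
minor 2nd: 2 letter names, 1 semitones
Letter: C - 1 → B
Pitch: C# - 1 semitones, spelled as a B → B#
= B#


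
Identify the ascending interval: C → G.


Letter names: C → G spans 5 letter names → a 5th
Semitones: C → G = 7 half-steps
A 5th of 7 semitones is a perfect 5th
= perfect 5th


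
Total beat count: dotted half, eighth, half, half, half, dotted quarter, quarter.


Working:
Beat values:
  dotted half = 3 beats
  eighth = 0.5 beats
  half = 2 beats
  half = 2 beats
  half = 2 beats
  dotted quarter = 1.5 beats
  quarter = 1 beat
Sum = 3 + 0.5 + 2 + 2 + 2 + 1.5 + 1
= 12 beats


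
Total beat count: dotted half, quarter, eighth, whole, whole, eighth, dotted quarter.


Beat values:
  dotted half = 3 beats
  quarter = 1 beat
  eighth = 0.5 beats
  whole = 4 beats
  whole = 4 beats
  eighth = 0.5 beats
  dotted quarter = 1.5 beats
Sum = 3 + 1 + 0.5 + 4 + 4 + 0.5 + 1.5
= 14.5 beats


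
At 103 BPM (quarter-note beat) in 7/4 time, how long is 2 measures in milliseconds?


Quarter-note beat duration = 60000 / 103 ms
Beats per measure (7/4) = 7
One measure = 7 × 60000 / 103 = 420000 / 103 ms
2 measures = 2 × 420000 / 103 = 840000 / 103
= 8155.3 ms


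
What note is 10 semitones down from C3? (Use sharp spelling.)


Step by step:
C3: chromatic position 0 in octave 3 → absolute = 3×12 + 0 = 36
Transpose down 10: 36 - 10 = 26
26 = 2×12 + 2 → D in octave 2
Result = D2


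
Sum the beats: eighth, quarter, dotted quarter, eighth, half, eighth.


Beat values:
  eighth = 0.5 beats
  quarter = 1 beat
  dotted quarter = 1.5 beats
  eighth = 0.5 beats
  half = 2 beats
  eighth = 0.5 beats
Sum = 0.5 + 1 + 1.5 + 0.5 + 2 + 0.5
= 6 beats


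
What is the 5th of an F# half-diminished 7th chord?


Reasoning:
Half-diminished 7th chord = root + minor 3rd + diminished 5th + minor 7th
Seventh chords stack in thirds, so the letter names are F-A-C-E
Root: F#
Minor 3rd above F#: A
Diminished 5th above F#: C
Minor 7th above F#: E
The 5th = C


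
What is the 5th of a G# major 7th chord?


Reasoning:
Major 7th chord = root + major 3rd + perfect 5th + major 7th
Seventh chords stack in thirds, so the letter names are G-B-D-F
Root: G#
Major 3rd above G#: B#
Perfect 5th above G#: D#
Major 7th above G#: F##
The 5th = D#


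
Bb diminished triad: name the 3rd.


Step by step:
Diminished triad = root + minor 3rd (3 semitones) + diminished 5th (6 semitones)
A triad on Bb stacks thirds, so the chord tones use letter names B-D-F
Root: Bb
Minor 3rd above Bb: Db
Diminished 5th above Bb: Fb
The 3rd = Db


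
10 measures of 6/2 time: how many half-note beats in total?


Let's work it out.
Time signature 6/2: the bottom number 2 means the half note gets one count
The top number 6 means 6 half-note beats per measure
Total = 6 × 10 measures
= 60 half-note beats


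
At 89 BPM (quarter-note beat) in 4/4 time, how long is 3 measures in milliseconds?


Solution.
Quarter-note beat duration = 60000 / 89 ms
Beats per measure (4/4) = 4
One measure = 4 × 60000 / 89 = 240000 / 89 ms
3 measures = 3 × 240000 / 89 = 720000 / 89
= 8089.9 ms


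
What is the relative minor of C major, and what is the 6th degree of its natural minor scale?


Solution.
The relative minor shares the major's key signature and starts on its 6th degree
6th degree = a major 6th above the tonic; a major 6th above C is A
→ relative minor of C major is A minor
A natural minor scale: A B C D E F G
= A minor; 6th degree = F


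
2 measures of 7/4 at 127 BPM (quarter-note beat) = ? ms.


Solution.
Quarter-note beat duration = 60000 / 127 ms
Beats per measure (7/4) = 7
One measure = 7 × 60000 / 127 = 420000 / 127 ms
2 measures = 2 × 420000 / 127 = 840000 / 127
= 6614.2 ms


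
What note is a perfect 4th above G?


Reasoning:
A 4th spans 4 letter names, so from G we land on C
A perfect 4th = 5 semitones above G
Spell C at that pitch: C
= C


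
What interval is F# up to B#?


Let's work it out.
Letter names: F → B spans 4 letter names → a 4th
Semitones: F# → B# = 6 half-steps
A 4th of 6 semitones is an augmented 4th
= augmented 4th


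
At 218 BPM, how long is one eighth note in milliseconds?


Step by step:
One quarter-note beat = 60000 / BPM = 60000 / 218 ms
Eighth note = 1/2 × quarter note
Duration = 1/2 × 60000 / 218 = 30000 / 218
= 137.6 ms


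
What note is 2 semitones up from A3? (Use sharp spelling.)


Let's work it out.
A3: chromatic position 9 in octave 3 → absolute = 3×12 + 9 = 45
Transpose up 2: 45 + 2 = 47
47 = 3×12 + 11 → B in octave 3
Result = B3


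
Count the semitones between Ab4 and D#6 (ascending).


Let's work it out.
Absolute semitone position = octave×12 + chromatic position
Ab4: 4×12 + 8 = 56
D#6: 6×12 + 3 = 75
Difference = 75 - 56 = 19
= 19 semitones


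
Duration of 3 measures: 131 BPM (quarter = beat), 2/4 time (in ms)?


Working:
Quarter-note beat duration = 60000 / 131 ms
Beats per measure (2/4) = 2
One measure = 2 × 60000 / 131 = 120000 / 131 ms
3 measures = 3 × 120000 / 131 = 360000 / 131
= 2748.1 ms


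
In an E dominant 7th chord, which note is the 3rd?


Step by step:
Dominant 7th chord = root + major 3rd + perfect 5th + minor 7th
Seventh chords stack in thirds, so the letter names are E-G-B-D
Root: E
Major 3rd above E: G#
Perfect 5th above E: B
Minor 7th above E: D
The 3rd = G#


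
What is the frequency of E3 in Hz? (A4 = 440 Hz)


Solution.
f = 440 × 2^(n/12) where n = semitones from A4
E3: -17 semitones from A4
f = 440 × 2^(-17/12)
f = 164.81 Hz


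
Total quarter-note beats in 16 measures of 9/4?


Time signature 9/4: the bottom number 4 means the quarter note gets one count
The top number 9 means 9 quarter-note beats per measure
Total = 9 × 16 measures
= 144 quarter-note beats


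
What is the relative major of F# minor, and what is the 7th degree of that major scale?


Let's work it out.
The relative major shares the key signature and is a minor 3rd above the minor tonic
A minor 3rd above F# is A
→ relative major of F# minor is A major
A major scale: A B C# D E F# G#
= A major; 7th degree = G#


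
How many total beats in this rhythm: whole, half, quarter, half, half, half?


Beat values:
  whole = 4 beats
  half = 2 beats
  quarter = 1 beat
  half = 2 beats
  half = 2 beats
  half = 2 beats
Sum = 4 + 2 + 1 + 2 + 2 + 2
= 13 beats


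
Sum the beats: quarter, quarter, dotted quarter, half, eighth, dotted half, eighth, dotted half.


Beat values:
  quarter = 1 beat
  quarter = 1 beat
  dotted quarter = 1.5 beats
  half = 2 beats
  eighth = 0.5 beats
  dotted half = 3 beats
  eighth = 0.5 beats
  dotted half = 3 beats
Sum = 1 + 1 + 1.5 + 2 + 0.5 + 3 + 0.5 + 3
= 12.5 beats
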